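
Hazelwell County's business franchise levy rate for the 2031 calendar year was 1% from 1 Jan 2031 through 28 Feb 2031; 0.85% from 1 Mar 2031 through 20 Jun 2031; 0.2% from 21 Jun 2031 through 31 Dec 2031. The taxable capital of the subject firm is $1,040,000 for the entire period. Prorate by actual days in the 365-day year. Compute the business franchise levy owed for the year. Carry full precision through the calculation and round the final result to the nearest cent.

1 Jan – 28 Feb 2031: 59 days at 1% → $1,040,000 × 1% × 59/365 = $1,681.0959
1 Mar – 20 Jun 2031: 112 days at 0.85% → $1,040,000 × 0.85% × 112/365 = $2,712.5479
21 Jun – 31 Dec 2031: 194 days at 0.2% → $1,040,000 × 0.2% × 194/365 = $1,105.5342
Total = $5,499.1781

$5,499.18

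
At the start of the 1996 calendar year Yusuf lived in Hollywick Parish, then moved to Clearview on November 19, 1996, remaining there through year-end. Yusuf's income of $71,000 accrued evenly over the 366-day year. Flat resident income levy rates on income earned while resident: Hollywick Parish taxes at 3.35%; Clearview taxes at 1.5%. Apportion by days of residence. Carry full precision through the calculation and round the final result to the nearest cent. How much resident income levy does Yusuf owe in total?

$2,224.18

Hollywick Parish, January 1 – November 18, 1996: 323 days → $71,000 × 3.35% × 323/366 = $2,099.0587
Clearview, November 19 – December 31, 1996: 43 days → $71,000 × 1.5% × 43/366 = $125.1230
Total = $2,224.1817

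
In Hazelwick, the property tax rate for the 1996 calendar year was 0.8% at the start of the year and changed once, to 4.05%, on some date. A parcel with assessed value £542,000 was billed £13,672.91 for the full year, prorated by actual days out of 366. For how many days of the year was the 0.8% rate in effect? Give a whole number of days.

Let d = days at the first rate; then 366 − d days at the second rate.
£542,000 × [0.8%·d + 4.05%·(366−d)] / 366 = £13,672.91
Solving gives d = 172, so the new rate took effect on June 21, 1996.

172 days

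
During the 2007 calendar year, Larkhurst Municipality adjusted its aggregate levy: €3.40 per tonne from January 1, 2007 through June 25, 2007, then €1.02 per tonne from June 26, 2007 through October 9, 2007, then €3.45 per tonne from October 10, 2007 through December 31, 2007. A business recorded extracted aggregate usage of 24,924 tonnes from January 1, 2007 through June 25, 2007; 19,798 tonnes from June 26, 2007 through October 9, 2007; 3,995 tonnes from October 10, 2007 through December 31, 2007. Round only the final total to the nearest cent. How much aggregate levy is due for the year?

€118718.31

January 1 – June 25, 2007: 24,924 tonnes at €3.40/tonne → €84741.60
June 26 – October 9, 2007: 19,798 tonnes at €1.02/tonne → €20193.96
October 10 – December 31, 2007: 3,995 tonnes at €3.45/tonne → €13782.75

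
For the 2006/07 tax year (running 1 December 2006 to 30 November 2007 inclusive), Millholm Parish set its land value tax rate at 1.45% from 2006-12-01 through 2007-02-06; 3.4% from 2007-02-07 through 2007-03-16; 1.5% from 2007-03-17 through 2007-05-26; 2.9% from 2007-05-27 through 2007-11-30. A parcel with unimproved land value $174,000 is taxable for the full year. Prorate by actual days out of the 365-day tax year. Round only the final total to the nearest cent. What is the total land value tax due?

$4,192.68

2006-12-01 to 2007-02-06: 68 days at 1.45% → $174,000 × 1.45% × 68/365 = $470.0384
2007-02-07 to 2007-03-16: 38 days at 3.4% → $174,000 × 3.4% × 38/365 = $615.9123
2007-03-17 to 2007-05-26: 71 days at 1.5% → $174,000 × 1.5% × 71/365 = $507.6986
2007-05-27 to 2007-11-30: 188 days at 2.9% → $174,000 × 2.9% × 188/365 = $2,599.0356
Total = $4,192.6849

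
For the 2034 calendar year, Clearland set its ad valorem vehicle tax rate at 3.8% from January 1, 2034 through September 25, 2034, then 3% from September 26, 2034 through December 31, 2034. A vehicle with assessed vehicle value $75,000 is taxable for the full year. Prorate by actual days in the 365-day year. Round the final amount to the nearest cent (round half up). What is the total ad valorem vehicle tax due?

$2,690.55

January 1 – September 25, 2034: 268 days at 3.8% → $75,000 × 3.8% × 268/365 = $2,092.6027
September 26 – December 31, 2034: 97 days at 3% → $75,000 × 3% × 97/365 = $597.9452
Total = $2,690.5479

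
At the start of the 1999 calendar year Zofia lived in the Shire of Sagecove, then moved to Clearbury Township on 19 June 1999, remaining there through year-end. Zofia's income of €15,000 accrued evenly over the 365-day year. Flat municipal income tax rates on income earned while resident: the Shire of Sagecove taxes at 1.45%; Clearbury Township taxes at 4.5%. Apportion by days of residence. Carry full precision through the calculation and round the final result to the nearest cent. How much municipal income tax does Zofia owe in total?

The Shire of Sagecove, 1 January – 18 June 1999: 169 days → €15,000 × 1.45% × 169/365 = €100.7055
Clearbury Township, 19 June – 31 December 1999: 196 days → €15,000 × 4.5% × 196/365 = €362.4658
Total = €463.1712

€463.17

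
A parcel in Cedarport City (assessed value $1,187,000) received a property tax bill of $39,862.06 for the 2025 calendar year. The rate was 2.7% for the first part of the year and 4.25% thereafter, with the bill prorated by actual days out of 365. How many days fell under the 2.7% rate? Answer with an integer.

210 days

Let d = days at the first rate; then 365 − d days at the second rate.
$1,187,000 × [2.7%·d + 4.25%·(365−d)] / 365 = $39,862.06
Solving gives d = 210, so the new rate took effect on 30 July 2025.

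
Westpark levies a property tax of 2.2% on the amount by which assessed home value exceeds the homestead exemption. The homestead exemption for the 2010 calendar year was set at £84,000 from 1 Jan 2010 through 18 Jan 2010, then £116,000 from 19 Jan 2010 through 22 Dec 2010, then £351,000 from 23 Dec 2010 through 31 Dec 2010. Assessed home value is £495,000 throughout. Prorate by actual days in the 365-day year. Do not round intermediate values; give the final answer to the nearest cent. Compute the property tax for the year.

1 Jan – 18 Jan 2010: 18 days, exemption £84,000 → (£495,000 − £84,000) × 2.2% × 18/365 = £445.9068
19 Jan – 22 Dec 2010: 338 days, exemption £116,000 → (£495,000 − £116,000) × 2.2% × 338/365 = £7,721.2164
23 Dec – 31 Dec 2010: 9 days, exemption £351,000 → (£495,000 − £351,000) × 2.2% × 9/365 = £78.1151
Total = £8,245.2384

£8,245.24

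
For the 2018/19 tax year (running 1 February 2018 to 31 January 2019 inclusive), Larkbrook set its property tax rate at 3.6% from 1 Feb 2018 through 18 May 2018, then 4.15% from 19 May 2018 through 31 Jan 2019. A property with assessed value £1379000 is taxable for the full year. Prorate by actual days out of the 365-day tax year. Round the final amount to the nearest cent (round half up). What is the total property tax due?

£55005.10

1 Feb – 18 May 2018: 107 days at 3.6% → £1379000 × 3.6% × 107/365 = £14553.1726
19 May 2018 – 31 Jan 2019: 258 days at 4.15% → £1379000 × 4.15% × 258/365 = £40451.9260
Total = £55005.0986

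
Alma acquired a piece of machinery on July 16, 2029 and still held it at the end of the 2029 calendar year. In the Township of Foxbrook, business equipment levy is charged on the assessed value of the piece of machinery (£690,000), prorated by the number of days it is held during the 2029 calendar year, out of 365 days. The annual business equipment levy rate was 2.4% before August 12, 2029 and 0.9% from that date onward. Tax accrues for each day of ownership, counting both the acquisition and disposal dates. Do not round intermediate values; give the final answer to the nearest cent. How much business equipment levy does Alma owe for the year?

July 16 – August 11, 2029: 27 days at 2.4% → £690,000 × 2.4% × 27/365 = £1,224.9863
August 12 – December 31, 2029: 142 days at 0.9% → £690,000 × 0.9% × 142/365 = £2,415.9452
Total = £3,640.9315

£3,640.93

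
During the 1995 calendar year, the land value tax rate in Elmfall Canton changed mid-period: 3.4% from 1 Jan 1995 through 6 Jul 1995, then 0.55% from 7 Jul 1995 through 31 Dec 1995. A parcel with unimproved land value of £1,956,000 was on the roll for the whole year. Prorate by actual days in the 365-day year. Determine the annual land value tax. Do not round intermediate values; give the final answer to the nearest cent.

£39,318.28

1 Jan – 6 Jul 1995: 187 days at 3.4% → £1,956,000 × 3.4% × 187/365 = £34,071.9123
7 Jul – 31 Dec 1995: 178 days at 0.55% → £1,956,000 × 0.55% × 178/365 = £5,246.3671
Total = £39,318.2795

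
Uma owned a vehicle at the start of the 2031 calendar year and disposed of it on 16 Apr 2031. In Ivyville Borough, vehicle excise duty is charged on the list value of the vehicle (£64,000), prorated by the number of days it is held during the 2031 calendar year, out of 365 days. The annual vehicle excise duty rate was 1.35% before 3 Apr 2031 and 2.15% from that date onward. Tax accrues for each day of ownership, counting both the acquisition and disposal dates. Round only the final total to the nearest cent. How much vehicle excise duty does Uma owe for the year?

1 Jan – 2 Apr 2031: 92 days at 1.35% → £64,000 × 1.35% × 92/365 = £217.7753
3 Apr – 16 Apr 2031: 14 days at 2.15% → £64,000 × 2.15% × 14/365 = £52.7781
Total = £270.5534

£270.55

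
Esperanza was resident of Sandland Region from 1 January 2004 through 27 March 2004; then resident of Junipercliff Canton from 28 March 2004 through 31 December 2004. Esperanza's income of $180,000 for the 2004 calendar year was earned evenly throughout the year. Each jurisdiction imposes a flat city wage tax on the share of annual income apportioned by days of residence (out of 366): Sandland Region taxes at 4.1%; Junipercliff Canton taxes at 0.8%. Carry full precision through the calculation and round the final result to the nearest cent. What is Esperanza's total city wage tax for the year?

$2,851.97

Sandland Region, 1 January – 27 March 2004: 87 days → $180,000 × 4.1% × 87/366 = $1,754.2623
Junipercliff Canton, 28 March – 31 December 2004: 279 days → $180,000 × 0.8% × 279/366 = $1,097.7049
Total = $2,851.9672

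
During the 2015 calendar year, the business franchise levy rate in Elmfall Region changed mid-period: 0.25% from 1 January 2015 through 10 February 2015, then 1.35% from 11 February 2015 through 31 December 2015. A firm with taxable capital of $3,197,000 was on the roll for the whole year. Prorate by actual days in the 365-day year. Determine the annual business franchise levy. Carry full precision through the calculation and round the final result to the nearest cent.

1 January – 10 February 2015: 41 days at 0.25% → $3,197,000 × 0.25% × 41/365 = $897.7877
11 February – 31 December 2015: 324 days at 1.35% → $3,197,000 × 1.35% × 324/365 = $38,311.4466
Total = $39,209.2342

$39,209.23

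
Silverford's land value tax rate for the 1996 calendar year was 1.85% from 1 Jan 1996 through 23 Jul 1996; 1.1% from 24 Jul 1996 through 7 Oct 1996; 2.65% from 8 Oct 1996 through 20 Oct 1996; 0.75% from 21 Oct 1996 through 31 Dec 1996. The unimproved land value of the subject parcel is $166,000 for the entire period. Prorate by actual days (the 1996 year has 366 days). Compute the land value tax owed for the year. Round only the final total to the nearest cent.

$2,500.43

1 Jan – 23 Jul 1996: 205 days at 1.85% → $166,000 × 1.85% × 205/366 = $1,720.0956
24 Jul – 7 Oct 1996: 76 days at 1.1% → $166,000 × 1.1% × 76/366 = $379.1694
8 Oct – 20 Oct 1996: 13 days at 2.65% → $166,000 × 2.65% × 13/366 = $156.2486
21 Oct – 31 Dec 1996: 72 days at 0.75% → $166,000 × 0.75% × 72/366 = $244.9180
Total = $2,500.4317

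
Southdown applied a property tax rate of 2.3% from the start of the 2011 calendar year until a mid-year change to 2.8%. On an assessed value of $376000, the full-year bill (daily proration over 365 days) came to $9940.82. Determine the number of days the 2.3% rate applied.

Let d = days at the first rate; then 365 − d days at the second rate.
$376000 × [2.3%·d + 2.8%·(365−d)] / 365 = $9940.82
Solving gives d = 114, so the new rate took effect on 25 Apr 2011.

114 days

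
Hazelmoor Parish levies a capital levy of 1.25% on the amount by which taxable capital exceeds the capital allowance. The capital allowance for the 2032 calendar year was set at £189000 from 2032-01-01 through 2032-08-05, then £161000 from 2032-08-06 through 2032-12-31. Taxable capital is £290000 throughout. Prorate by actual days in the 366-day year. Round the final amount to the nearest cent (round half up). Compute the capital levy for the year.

2032-01-01 to 2032-08-05: 218 days, exemption £189000 → (£290000 − £189000) × 1.25% × 218/366 = £751.9809
2032-08-06 to 2032-12-31: 148 days, exemption £161000 → (£290000 − £161000) × 1.25% × 148/366 = £652.0492
Total = £1404.0301

£1404.03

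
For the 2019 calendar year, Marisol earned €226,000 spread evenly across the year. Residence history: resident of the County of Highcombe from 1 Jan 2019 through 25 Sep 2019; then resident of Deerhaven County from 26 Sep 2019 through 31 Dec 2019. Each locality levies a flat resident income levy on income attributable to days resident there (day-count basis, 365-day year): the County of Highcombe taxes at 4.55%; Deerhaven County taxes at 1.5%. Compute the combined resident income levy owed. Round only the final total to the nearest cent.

€8,451.16

The County of Highcombe, 1 Jan – 25 Sep 2019: 268 days → €226,000 × 4.55% × 268/365 = €7,550.2575
Deerhaven County, 26 Sep – 31 Dec 2019: 97 days → €226,000 × 1.5% × 97/365 = €900.9041
Total = €8,451.1616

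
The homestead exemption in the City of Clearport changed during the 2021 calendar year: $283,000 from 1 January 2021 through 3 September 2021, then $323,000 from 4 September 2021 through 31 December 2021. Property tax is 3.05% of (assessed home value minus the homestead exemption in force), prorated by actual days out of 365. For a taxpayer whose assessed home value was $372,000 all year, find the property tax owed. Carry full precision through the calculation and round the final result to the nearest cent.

1 January – 3 September 2021: 246 days, exemption $283,000 → ($372,000 − $283,000) × 3.05% × 246/365 = $1,829.4986
4 September – 31 December 2021: 119 days, exemption $323,000 → ($372,000 − $323,000) × 3.05% × 119/365 = $487.2479
Total = $2,316.7466

$2,316.75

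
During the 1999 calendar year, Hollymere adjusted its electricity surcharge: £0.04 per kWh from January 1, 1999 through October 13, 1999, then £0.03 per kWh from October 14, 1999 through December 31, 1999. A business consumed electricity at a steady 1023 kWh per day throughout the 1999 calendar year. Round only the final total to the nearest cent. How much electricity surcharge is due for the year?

£14,127.63

January 1 – October 13, 1999: 286 days × 1023 kWh/day = 292,578 kWh at £0.04/kWh → £11,703.12
October 14 – December 31, 1999: 79 days × 1023 kWh/day = 80,817 kWh at £0.03/kWh → £2,424.51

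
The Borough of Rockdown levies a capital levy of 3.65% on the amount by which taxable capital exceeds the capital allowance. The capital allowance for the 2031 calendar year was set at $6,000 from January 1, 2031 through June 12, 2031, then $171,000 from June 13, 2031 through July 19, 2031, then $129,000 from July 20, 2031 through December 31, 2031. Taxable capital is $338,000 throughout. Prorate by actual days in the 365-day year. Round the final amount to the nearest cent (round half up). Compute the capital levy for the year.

January 1 – June 12, 2031: 163 days, exemption $6,000 → ($338,000 − $6,000) × 3.65% × 163/365 = $5,411.6000
June 13 – July 19, 2031: 37 days, exemption $171,000 → ($338,000 − $171,000) × 3.65% × 37/365 = $617.9000
July 20 – December 31, 2031: 165 days, exemption $129,000 → ($338,000 − $129,000) × 3.65% × 165/365 = $3,448.5000
Total = $9,478.0000

$9,478.00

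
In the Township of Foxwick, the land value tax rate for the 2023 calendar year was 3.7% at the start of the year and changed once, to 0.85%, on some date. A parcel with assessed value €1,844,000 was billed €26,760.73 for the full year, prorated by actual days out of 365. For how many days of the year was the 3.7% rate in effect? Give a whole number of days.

77 days

Let d = days at the first rate; then 365 − d days at the second rate.
€1,844,000 × [3.7%·d + 0.85%·(365−d)] / 365 = €26,760.73
Solving gives d = 77, so the new rate took effect on 19 March 2023.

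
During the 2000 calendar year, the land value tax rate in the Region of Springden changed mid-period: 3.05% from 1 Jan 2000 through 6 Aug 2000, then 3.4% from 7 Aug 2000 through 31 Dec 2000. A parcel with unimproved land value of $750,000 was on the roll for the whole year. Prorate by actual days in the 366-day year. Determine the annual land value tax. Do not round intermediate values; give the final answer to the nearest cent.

1 Jan – 6 Aug 2000: 219 days at 3.05% → $750,000 × 3.05% × 219/366 = $13,687.5000
7 Aug – 31 Dec 2000: 147 days at 3.4% → $750,000 × 3.4% × 147/366 = $10,241.8033
Total = $23,929.3033

$23,929.30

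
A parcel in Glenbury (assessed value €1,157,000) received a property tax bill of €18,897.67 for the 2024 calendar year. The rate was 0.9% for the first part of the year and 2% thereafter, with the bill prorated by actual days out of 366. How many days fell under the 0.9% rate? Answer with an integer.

122 days

Let d = days at the first rate; then 366 − d days at the second rate.
€1,157,000 × [0.9%·d + 2%·(366−d)] / 366 = €18,897.67
Solving gives d = 122, so the new rate took effect on 2 May 2024.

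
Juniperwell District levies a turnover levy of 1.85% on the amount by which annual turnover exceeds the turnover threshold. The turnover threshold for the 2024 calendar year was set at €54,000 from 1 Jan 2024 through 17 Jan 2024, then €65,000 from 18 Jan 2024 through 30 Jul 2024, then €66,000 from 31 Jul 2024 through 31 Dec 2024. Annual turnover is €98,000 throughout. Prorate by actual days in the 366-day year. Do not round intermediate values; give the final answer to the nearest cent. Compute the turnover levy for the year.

€612.17

1 Jan – 17 Jan 2024: 17 days, exemption €54,000 → (€98,000 − €54,000) × 1.85% × 17/366 = €37.8087
18 Jan – 30 Jul 2024: 195 days, exemption €65,000 → (€98,000 − €65,000) × 1.85% × 195/366 = €325.2664
31 Jul – 31 Dec 2024: 154 days, exemption €66,000 → (€98,000 − €66,000) × 1.85% × 154/366 = €249.0929
Total = €612.1680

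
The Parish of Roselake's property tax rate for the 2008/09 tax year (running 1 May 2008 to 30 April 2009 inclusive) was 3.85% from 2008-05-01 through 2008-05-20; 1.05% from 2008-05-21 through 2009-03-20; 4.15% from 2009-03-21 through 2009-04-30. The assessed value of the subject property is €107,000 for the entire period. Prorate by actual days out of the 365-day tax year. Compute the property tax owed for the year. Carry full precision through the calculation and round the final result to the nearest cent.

€1,660.26

2008-05-01 to 2008-05-20: 20 days at 3.85% → €107,000 × 3.85% × 20/365 = €225.7260
2008-05-21 to 2009-03-20: 304 days at 1.05% → €107,000 × 1.05% × 304/365 = €935.7370
2009-03-21 to 2009-04-30: 41 days at 4.15% → €107,000 × 4.15% × 41/365 = €498.7959
Total = €1,660.2589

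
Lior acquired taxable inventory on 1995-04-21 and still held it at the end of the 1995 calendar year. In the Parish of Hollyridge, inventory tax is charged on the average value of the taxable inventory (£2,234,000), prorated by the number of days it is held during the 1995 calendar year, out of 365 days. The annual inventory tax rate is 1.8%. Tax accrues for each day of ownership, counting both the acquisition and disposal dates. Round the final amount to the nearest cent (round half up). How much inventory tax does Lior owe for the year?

Days held (1995-04-21 to 1995-12-31): 255 out of 365
Tax = £2,234,000 × 1.8% × 255/365 = £28,093.3151

£28,093.32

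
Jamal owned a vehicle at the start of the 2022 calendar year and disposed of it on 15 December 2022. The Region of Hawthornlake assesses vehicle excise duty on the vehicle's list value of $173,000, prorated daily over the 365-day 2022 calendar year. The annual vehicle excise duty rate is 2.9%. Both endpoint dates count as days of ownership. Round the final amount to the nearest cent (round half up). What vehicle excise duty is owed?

Days held (1 January – 15 December 2022): 349 out of 365
Tax = $173,000 × 2.9% × 349/365 = $4,797.0767

$4,797.08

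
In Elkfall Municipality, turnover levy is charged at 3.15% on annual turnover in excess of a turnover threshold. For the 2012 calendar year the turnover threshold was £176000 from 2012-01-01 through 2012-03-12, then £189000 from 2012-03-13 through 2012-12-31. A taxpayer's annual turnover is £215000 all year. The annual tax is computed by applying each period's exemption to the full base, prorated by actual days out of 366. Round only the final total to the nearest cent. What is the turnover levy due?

2012-01-01 to 2012-03-12: 72 days, exemption £176000 → (£215000 − £176000) × 3.15% × 72/366 = £241.6721
2012-03-13 to 2012-12-31: 294 days, exemption £189000 → (£215000 − £189000) × 3.15% × 294/366 = £657.8852
Total = £899.5574

£899.56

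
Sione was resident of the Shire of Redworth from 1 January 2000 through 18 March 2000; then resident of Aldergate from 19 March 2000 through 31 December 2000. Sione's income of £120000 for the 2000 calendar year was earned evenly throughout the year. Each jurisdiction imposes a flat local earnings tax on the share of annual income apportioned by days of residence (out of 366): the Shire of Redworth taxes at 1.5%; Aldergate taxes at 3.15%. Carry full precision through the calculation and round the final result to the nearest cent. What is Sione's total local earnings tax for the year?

The Shire of Redworth, 1 January – 18 March 2000: 78 days → £120000 × 1.5% × 78/366 = £383.6066
Aldergate, 19 March – 31 December 2000: 288 days → £120000 × 3.15% × 288/366 = £2974.4262
Total = £3358.0328

£3358.03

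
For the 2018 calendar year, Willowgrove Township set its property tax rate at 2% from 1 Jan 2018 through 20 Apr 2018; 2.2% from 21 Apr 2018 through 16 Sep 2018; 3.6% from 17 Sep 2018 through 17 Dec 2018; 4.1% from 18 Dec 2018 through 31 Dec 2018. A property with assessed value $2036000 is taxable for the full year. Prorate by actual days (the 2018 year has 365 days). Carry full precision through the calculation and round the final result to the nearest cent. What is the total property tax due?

$52233.16

1 Jan – 20 Apr 2018: 110 days at 2% → $2036000 × 2% × 110/365 = $12271.7808
21 Apr – 16 Sep 2018: 149 days at 2.2% → $2036000 × 2.2% × 149/365 = $18284.9534
17 Sep – 17 Dec 2018: 92 days at 3.6% → $2036000 × 3.6% × 92/365 = $18474.6082
18 Dec – 31 Dec 2018: 14 days at 4.1% → $2036000 × 4.1% × 14/365 = $3201.8192
Total = $52233.1616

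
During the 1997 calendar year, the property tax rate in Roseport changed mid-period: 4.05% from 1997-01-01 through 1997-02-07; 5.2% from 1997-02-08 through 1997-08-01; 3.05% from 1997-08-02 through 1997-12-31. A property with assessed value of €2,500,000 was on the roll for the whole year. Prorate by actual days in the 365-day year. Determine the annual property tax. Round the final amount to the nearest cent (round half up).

€104,623.29

1997-01-01 to 1997-02-07: 38 days at 4.05% → €2,500,000 × 4.05% × 38/365 = €10,541.0959
1997-02-08 to 1997-08-01: 175 days at 5.2% → €2,500,000 × 5.2% × 175/365 = €62,328.7671
1997-08-02 to 1997-12-31: 152 days at 3.05% → €2,500,000 × 3.05% × 152/365 = €31,753.4247
Total = €104,623.2877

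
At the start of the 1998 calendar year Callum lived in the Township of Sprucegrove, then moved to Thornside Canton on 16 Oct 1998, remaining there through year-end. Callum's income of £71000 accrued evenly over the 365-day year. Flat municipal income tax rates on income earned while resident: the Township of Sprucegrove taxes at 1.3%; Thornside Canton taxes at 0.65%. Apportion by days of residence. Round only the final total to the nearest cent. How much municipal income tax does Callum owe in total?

The Township of Sprucegrove, 1 Jan – 15 Oct 1998: 288 days → £71000 × 1.3% × 288/365 = £728.2849
Thornside Canton, 16 Oct – 31 Dec 1998: 77 days → £71000 × 0.65% × 77/365 = £97.3575
Total = £825.6425

£825.64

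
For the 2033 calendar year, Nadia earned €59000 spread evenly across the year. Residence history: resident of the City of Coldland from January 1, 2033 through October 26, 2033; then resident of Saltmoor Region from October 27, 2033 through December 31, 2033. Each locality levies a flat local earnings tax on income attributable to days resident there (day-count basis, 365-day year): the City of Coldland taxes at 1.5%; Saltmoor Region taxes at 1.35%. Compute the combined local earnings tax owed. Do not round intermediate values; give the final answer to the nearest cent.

€869.00

The City of Coldland, January 1 – October 26, 2033: 299 days → €59000 × 1.5% × 299/365 = €724.9726
Saltmoor Region, October 27 – December 31, 2033: 66 days → €59000 × 1.35% × 66/365 = €144.0247
Total = €868.9973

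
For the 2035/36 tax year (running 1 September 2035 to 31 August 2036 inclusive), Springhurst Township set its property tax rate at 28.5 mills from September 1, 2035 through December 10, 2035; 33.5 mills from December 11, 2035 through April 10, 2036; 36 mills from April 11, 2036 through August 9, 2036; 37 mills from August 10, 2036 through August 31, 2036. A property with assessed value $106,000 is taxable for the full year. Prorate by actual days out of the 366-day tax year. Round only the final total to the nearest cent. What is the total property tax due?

$3,514.65

September 1 – December 10, 2035: 101 days at 28.5 mills → $106,000 × 2.85% × 101/366 = $833.6639
December 11, 2035 – April 10, 2036: 122 days at 33.5 mills → $106,000 × 3.35% × 122/366 = $1,183.6667
April 11 – August 9, 2036: 121 days at 36 mills → $106,000 × 3.6% × 121/366 = $1,261.5738
August 10 – August 31, 2036: 22 days at 37 mills → $106,000 × 3.7% × 22/366 = $235.7486
Total = $3,514.6530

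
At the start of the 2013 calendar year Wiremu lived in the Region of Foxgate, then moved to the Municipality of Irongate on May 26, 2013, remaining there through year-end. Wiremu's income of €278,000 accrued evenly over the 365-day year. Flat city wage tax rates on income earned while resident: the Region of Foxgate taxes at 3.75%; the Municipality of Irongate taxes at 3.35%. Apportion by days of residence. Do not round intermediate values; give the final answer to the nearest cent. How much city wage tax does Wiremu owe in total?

The Region of Foxgate, January 1 – May 25, 2013: 145 days → €278,000 × 3.75% × 145/365 = €4,141.4384
The Municipality of Irongate, May 26 – December 31, 2013: 220 days → €278,000 × 3.35% × 220/365 = €5,613.3151
Total = €9,754.7534

€9,754.75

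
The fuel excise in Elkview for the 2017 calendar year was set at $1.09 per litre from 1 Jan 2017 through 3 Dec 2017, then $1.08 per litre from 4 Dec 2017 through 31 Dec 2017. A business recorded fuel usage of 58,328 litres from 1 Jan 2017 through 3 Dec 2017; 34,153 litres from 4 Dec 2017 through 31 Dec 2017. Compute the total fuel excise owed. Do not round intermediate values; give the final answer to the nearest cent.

$100,462.76

1 Jan – 3 Dec 2017: 58,328 litres at $1.09/litre → $63,577.52
4 Dec – 31 Dec 2017: 34,153 litres at $1.08/litre → $36,885.24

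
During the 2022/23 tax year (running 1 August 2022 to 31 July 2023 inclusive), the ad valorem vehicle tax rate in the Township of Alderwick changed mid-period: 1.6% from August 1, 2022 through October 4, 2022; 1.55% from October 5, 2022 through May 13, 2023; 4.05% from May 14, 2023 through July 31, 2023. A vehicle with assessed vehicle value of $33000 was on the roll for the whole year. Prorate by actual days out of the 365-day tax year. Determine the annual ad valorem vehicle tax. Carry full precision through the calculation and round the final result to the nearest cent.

$693.00

August 1 – October 4, 2022: 65 days at 1.6% → $33000 × 1.6% × 65/365 = $94.0274
October 5, 2022 – May 13, 2023: 221 days at 1.55% → $33000 × 1.55% × 221/365 = $309.7027
May 14 – July 31, 2023: 79 days at 4.05% → $33000 × 4.05% × 79/365 = $289.2699
Total = $693.0000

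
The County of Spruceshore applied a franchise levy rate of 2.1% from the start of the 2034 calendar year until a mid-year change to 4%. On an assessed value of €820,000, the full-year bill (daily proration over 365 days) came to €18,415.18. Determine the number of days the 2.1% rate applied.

337 days

Let d = days at the first rate; then 365 − d days at the second rate.
€820,000 × [2.1%·d + 4%·(365−d)] / 365 = €18,415.18
Solving gives d = 337, so the new rate took effect on 4 December 2034.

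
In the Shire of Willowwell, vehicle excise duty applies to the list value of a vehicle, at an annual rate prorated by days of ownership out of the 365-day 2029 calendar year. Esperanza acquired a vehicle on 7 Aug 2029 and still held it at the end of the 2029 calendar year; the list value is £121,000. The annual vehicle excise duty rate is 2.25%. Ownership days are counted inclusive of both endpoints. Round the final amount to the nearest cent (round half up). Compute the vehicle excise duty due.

Days held (7 Aug – 31 Dec 2029): 147 out of 365
Tax = £121,000 × 2.25% × 147/365 = £1,096.4589

£1,096.46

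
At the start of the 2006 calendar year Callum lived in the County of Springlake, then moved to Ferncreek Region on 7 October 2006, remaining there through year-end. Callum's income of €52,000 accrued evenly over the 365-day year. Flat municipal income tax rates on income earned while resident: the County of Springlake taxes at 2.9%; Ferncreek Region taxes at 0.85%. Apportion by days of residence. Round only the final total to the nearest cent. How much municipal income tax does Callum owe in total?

The County of Springlake, 1 January – 6 October 2006: 279 days → €52,000 × 2.9% × 279/365 = €1,152.6904
Ferncreek Region, 7 October – 31 December 2006: 86 days → €52,000 × 0.85% × 86/365 = €104.1425
Total = €1,256.8329

€1,256.83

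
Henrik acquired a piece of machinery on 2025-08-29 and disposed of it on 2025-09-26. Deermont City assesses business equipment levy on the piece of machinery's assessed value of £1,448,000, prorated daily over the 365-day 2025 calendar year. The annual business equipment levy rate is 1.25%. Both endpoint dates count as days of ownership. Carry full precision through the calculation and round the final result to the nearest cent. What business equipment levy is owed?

£1,438.08

Days held (2025-08-29 to 2025-09-26): 29 out of 365
Tax = £1,448,000 × 1.25% × 29/365 = £1,438.0822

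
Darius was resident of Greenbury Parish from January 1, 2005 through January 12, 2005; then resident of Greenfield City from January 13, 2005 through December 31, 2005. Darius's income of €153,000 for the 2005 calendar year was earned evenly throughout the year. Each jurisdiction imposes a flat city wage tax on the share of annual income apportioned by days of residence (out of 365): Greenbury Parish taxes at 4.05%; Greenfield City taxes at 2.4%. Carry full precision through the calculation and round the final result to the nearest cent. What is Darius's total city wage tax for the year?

€3,755.00

Greenbury Parish, January 1 – January 12, 2005: 12 days → €153,000 × 4.05% × 12/365 = €203.7205
Greenfield City, January 13 – December 31, 2005: 353 days → €153,000 × 2.4% × 353/365 = €3,551.2767
Total = €3,754.9973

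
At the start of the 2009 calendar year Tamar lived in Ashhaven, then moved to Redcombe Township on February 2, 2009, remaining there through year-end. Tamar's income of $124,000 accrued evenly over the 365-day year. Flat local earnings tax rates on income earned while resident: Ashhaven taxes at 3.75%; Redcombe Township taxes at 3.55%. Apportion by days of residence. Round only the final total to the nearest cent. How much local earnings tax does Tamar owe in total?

Ashhaven, January 1 – February 1, 2009: 32 days → $124,000 × 3.75% × 32/365 = $407.6712
Redcombe Township, February 2 – December 31, 2009: 333 days → $124,000 × 3.55% × 333/365 = $4,016.0712
Total = $4,423.7425

$4,423.74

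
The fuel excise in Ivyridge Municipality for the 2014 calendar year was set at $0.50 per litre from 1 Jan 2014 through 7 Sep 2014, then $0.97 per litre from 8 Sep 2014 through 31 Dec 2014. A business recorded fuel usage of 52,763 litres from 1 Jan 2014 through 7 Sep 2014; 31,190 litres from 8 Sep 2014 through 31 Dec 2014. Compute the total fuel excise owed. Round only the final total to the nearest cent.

$56,635.80

1 Jan – 7 Sep 2014: 52,763 litres at $0.50/litre → $26,381.50
8 Sep – 31 Dec 2014: 31,190 litres at $0.97/litre → $30,254.30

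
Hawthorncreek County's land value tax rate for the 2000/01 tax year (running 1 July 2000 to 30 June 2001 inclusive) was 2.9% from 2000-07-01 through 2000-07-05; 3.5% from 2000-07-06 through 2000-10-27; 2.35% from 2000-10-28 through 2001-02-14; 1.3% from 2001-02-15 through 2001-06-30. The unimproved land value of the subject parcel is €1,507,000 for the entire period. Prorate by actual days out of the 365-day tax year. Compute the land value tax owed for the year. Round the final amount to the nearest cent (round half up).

€35,044.98

2000-07-01 to 2000-07-05: 5 days at 2.9% → €1,507,000 × 2.9% × 5/365 = €598.6712
2000-07-06 to 2000-10-27: 114 days at 3.5% → €1,507,000 × 3.5% × 114/365 = €16,473.7808
2000-10-28 to 2001-02-14: 110 days at 2.35% → €1,507,000 × 2.35% × 110/365 = €10,672.8630
2001-02-15 to 2001-06-30: 136 days at 1.3% → €1,507,000 × 1.3% × 136/365 = €7,299.6603
Total = €35,044.9753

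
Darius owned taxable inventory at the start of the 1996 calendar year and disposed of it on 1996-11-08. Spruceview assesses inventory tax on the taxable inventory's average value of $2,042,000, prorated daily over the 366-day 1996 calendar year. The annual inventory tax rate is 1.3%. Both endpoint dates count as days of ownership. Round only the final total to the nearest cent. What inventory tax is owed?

$22,701.91

Days held (1996-01-01 to 1996-11-08): 313 out of 366
Tax = $2,042,000 × 1.3% × 313/366 = $22,701.9071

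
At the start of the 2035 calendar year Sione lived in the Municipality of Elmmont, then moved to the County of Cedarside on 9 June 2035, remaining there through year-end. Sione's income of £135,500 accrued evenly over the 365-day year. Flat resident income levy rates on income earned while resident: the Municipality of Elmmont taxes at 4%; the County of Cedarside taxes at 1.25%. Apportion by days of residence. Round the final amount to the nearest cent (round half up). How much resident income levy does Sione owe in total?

£3,316.97

The Municipality of Elmmont, 1 January – 8 June 2035: 159 days → £135,500 × 4% × 159/365 = £2,361.0411
The County of Cedarside, 9 June – 31 December 2035: 206 days → £135,500 × 1.25% × 206/365 = £955.9247
Total = £3,316.9658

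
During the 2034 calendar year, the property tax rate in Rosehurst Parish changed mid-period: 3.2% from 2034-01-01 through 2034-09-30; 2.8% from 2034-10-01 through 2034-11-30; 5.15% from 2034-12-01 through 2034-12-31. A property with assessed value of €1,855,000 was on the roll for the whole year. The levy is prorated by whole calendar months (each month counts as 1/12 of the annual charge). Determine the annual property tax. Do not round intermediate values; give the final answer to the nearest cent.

2034-01-01 to 2034-09-30: 9 months at 3.2% → €1,855,000 × 3.2% × 9/12 = €44,520.0000
2034-10-01 to 2034-11-30: 2 months at 2.8% → €1,855,000 × 2.8% × 2/12 = €8,656.6667
2034-12-01 to 2034-12-31: 1 month at 5.15% → €1,855,000 × 5.15% × 1/12 = €7,961.0417
Total = €61,137.7083

€61,137.71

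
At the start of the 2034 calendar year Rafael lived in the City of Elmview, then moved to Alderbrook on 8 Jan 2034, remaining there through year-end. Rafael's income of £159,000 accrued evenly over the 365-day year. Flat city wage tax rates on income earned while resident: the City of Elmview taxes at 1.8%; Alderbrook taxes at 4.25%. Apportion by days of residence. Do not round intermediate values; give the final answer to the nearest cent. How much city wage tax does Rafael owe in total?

The City of Elmview, 1 Jan – 7 Jan 2034: 7 days → £159,000 × 1.8% × 7/365 = £54.8877
Alderbrook, 8 Jan – 31 Dec 2034: 358 days → £159,000 × 4.25% × 358/365 = £6,627.9041
Total = £6,682.7918

£6,682.79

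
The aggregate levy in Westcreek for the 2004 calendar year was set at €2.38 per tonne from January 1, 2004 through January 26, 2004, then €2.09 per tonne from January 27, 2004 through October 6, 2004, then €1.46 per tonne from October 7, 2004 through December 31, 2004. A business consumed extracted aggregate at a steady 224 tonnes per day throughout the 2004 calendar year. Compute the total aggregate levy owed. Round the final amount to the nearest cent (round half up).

€160,899.20

January 1 – January 26, 2004: 26 days × 224 tonnes/day = 5,824 tonnes at €2.38/tonne → €13,861.12
January 27 – October 6, 2004: 254 days × 224 tonnes/day = 56,896 tonnes at €2.09/tonne → €118,912.64
October 7 – December 31, 2004: 86 days × 224 tonnes/day = 19,264 tonnes at €1.46/tonne → €28,125.44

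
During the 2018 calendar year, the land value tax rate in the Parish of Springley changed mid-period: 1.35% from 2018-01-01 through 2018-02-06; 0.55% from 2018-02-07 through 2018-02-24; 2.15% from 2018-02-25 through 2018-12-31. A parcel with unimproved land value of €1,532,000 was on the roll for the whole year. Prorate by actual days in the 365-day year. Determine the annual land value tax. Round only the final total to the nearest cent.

2018-01-01 to 2018-02-06: 37 days at 1.35% → €1,532,000 × 1.35% × 37/365 = €2,096.5315
2018-02-07 to 2018-02-24: 18 days at 0.55% → €1,532,000 × 0.55% × 18/365 = €415.5288
2018-02-25 to 2018-12-31: 310 days at 2.15% → €1,532,000 × 2.15% × 310/365 = €27,974.7397
Total = €30,486.8000

€30,486.80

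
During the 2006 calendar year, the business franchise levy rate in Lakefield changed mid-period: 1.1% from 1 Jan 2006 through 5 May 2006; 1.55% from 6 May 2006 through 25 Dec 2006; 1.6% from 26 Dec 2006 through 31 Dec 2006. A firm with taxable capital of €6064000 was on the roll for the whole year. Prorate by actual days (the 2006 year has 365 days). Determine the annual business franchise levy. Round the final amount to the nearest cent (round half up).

€84696.64

1 Jan – 5 May 2006: 125 days at 1.1% → €6064000 × 1.1% × 125/365 = €22843.8356
6 May – 25 Dec 2006: 234 days at 1.55% → €6064000 × 1.55% × 234/365 = €60257.8849
26 Dec – 31 Dec 2006: 6 days at 1.6% → €6064000 × 1.6% × 6/365 = €1594.9151
Total = €84696.6356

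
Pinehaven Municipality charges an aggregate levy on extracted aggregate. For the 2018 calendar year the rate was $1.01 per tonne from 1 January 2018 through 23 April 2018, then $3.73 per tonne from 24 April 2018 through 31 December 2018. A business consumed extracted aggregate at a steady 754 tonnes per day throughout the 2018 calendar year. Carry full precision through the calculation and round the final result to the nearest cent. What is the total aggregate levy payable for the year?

$794,783.86

1 January – 23 April 2018: 113 days × 754 tonnes/day = 85,202 tonnes at $1.01/tonne → $86,054.02
24 April – 31 December 2018: 252 days × 754 tonnes/day = 190,008 tonnes at $3.73/tonne → $708,729.84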